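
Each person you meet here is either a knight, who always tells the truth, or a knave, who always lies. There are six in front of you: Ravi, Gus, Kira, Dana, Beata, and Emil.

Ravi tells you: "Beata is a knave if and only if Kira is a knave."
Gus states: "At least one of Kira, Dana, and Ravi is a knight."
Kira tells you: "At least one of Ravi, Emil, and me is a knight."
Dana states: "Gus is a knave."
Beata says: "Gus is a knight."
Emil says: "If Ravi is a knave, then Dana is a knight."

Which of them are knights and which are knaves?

Ravi: knight, Gus: knight, Kira: knight, Dana: knave, Beata: knight, Emil: knight

Consider Ravi. Suppose Ravi is a knave.
Then no assignment of the remaining roles makes every statement match its speaker's type — contradiction.
So Ravi is a knight.
With that fixed, Gus's statement is true, so Gus is a knight.
With that fixed, Kira's statement is true, so Kira is a knight.
With that fixed, Dana's statement is false, so Dana is a knave.
With that fixed, Beata's statement is true, so Beata is a knight.
With that fixed, Emil's statement is true, so Emil is a knight.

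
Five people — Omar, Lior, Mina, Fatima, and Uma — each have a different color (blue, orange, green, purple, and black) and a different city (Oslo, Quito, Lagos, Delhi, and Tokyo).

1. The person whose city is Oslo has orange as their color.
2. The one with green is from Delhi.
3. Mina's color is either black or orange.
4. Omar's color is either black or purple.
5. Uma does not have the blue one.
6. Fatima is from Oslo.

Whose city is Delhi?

Uma

With clues 1–3, Mina is impossible for the one with city Delhi.
With clues 1–4, Omar is impossible for the one with city Delhi.
With clues 1–6, Fatima and Lior are impossible for the one with city Delhi.
That leaves Uma.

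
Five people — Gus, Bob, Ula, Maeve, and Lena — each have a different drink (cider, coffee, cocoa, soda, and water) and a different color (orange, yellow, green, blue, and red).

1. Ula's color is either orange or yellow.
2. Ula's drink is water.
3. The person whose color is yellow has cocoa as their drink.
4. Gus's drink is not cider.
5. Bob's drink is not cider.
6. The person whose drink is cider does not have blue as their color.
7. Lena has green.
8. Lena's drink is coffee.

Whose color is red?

Clue 1 rules out Ula for the one with color red.
With clues 1–7, Lena is impossible for the one with color red.
With clues 1–8, Bob and Gus are impossible for the one with color red.
That leaves Maeve.

Maeve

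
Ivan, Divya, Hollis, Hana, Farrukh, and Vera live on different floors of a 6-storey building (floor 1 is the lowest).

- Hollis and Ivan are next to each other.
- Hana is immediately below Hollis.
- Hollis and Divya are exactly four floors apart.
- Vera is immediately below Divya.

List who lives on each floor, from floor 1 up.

From clues 1–2: Ivan is in {3,4,5,6}.
From clues 1–3: Ivan is in {3,6}.
From clues 1–4: Hana → floor 1, Hollis → floor 2, Ivan → floor 3, Farrukh → floor 4, Vera → floor 5, Divya → floor 6.

Hana, Hollis, Ivan, Farrukh, Vera, Divya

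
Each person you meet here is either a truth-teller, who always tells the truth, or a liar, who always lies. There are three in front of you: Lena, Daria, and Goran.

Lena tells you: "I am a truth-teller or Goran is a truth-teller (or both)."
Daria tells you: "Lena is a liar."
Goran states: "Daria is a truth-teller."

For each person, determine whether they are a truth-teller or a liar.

Lena: truth-teller, Daria: liar, Goran: liar

Consider Lena. Suppose Lena is a liar.
Then no assignment of the remaining roles makes every statement match its speaker's type — contradiction.
So Lena is a truth-teller.
With that fixed, Daria's statement is false, so Daria is a liar.
With that fixed, Goran's statement is false, so Goran is a liar.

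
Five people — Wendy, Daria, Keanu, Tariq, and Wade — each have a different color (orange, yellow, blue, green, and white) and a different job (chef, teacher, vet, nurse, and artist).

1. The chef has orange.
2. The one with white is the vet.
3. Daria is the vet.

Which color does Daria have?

With clues 1–3, blue, green, orange, and yellow are impossible for Daria's color.
That leaves white.

white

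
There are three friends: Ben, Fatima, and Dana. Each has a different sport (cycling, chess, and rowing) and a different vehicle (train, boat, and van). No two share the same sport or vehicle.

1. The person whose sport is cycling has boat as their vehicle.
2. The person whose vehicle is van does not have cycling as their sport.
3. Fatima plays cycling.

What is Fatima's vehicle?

boat

With clues 1–3, train and van are impossible for Fatima's vehicle.
That leaves boat.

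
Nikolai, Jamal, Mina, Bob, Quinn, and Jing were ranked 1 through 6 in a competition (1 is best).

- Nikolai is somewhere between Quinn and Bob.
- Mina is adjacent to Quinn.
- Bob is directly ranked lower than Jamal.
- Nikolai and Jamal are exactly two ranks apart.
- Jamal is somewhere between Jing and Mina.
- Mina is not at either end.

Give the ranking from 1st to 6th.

Jing, Jamal, Bob, Nikolai, Mina, Quinn

From clue 1: Nikolai is in {2,3,4,5}.
From clues 1–3: Nikolai is in {3,4}.
From clues 1–5: Jing → rank 1, Jamal → rank 2, Bob → rank 3, Nikolai → rank 4.
From clues 1–6: Mina → rank 5, Quinn → rank 6.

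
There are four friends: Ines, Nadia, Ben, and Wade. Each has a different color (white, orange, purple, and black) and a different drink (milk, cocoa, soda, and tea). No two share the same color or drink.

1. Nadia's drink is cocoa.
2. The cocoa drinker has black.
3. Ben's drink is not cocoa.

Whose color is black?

With clues 1–2, Ben, Ines, and Wade are impossible for the one with color black.
That leaves Nadia.

Nadia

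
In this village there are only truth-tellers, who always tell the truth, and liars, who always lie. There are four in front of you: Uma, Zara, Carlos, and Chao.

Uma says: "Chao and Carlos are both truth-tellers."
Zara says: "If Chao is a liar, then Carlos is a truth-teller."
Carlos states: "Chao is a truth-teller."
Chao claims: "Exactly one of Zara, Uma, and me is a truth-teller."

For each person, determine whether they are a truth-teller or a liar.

Consider Uma. Suppose Uma is a truth-teller.
Then no assignment of the remaining roles makes every statement match its speaker's type — contradiction.
So Uma is a liar.
Consider Zara. Suppose Zara is a truth-teller.
Then whichever role Chao has, Chao's statement has the wrong truth value — contradiction.
So Zara is a liar.
Consider Carlos. Suppose Carlos is a truth-teller.
Then Zara's statement comes out true, contradicting Zara being a liar.
So Carlos is a liar.
Consider Chao. Suppose Chao is a truth-teller.
Then Zara's statement comes out true, contradicting Zara being a liar.
So Chao is a liar.

Uma: liar, Zara: liar, Carlos: liar, Chao: liar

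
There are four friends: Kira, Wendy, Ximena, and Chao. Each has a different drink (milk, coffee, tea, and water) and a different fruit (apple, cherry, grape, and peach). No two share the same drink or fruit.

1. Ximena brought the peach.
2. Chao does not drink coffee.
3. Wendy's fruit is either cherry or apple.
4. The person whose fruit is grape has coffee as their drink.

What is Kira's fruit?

Clue 1 rules out peach for Kira's fruit.
With clues 1–4, apple and cherry are impossible for Kira's fruit.
That leaves grape.

grape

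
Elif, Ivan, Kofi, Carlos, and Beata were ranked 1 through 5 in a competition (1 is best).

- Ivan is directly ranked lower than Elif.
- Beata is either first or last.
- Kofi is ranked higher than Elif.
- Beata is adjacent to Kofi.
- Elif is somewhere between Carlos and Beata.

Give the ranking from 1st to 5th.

Beata, Kofi, Elif, Ivan, Carlos

From clue 1: Elif is in {1,2,3,4}.
From clues 1–2: Beata is in {1,5}.
From clues 1–4: Beata → rank 1, Kofi → rank 2.
From clues 1–5: Elif → rank 3, Ivan → rank 4, Carlos → rank 5.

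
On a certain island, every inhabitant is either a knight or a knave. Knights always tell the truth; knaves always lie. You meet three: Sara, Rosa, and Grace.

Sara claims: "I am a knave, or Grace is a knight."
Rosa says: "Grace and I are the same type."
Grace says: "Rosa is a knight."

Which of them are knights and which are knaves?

Sara: knight, Rosa: knight, Grace: knight

Consider Sara. Suppose Sara is a knave.
Then Sara's own statement would have to be false, but it can't be — contradiction.
So Sara is a knight.
Consider Rosa. Suppose Rosa is a knave.
Then no assignment of the remaining roles makes every statement match its speaker's type — contradiction.
So Rosa is a knight.
With that fixed, Grace's statement is true, so Grace is a knight.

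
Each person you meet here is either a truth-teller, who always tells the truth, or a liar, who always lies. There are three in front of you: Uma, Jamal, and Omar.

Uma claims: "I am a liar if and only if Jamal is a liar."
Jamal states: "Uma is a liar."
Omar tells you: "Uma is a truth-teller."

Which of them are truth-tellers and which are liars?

Uma: liar, Jamal: truth-teller, Omar: liar

Consider Uma. Suppose Uma is a truth-teller.
Then no assignment of the remaining roles makes every statement match its speaker's type — contradiction.
So Uma is a liar.
With that fixed, Jamal's statement is true, so Jamal is a truth-teller.
With that fixed, Omar's statement is false, so Omar is a liar.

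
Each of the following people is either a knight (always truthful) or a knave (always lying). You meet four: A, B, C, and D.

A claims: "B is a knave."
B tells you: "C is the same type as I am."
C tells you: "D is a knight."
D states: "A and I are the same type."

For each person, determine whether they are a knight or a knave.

Consider A. Suppose A is a knave.
Then whichever role D has, D's statement has the wrong truth value — contradiction.
So A is a knight.
Consider B. Suppose B is a knight.
Then A's statement comes out false, contradicting A being a knight.
So B is a knave.
Consider C. Suppose C is a knave.
Then B's statement comes out true, contradicting B being a knave.
So C is a knight.
Consider D. Suppose D is a knave.
Then C's statement comes out false, contradicting C being a knight.
So D is a knight.

A: knight, B: knave, C: knight, D: knight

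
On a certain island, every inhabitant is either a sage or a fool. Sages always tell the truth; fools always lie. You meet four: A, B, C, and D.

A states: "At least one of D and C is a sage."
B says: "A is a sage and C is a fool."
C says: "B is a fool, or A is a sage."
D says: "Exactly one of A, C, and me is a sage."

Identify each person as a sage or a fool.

Consider A. Suppose A is a fool.
Then no assignment of the remaining roles makes every statement match its speaker's type — contradiction.
So A is a sage.
With that fixed, C's statement is true, so C is a sage.
With that fixed, D's statement is false, so D is a fool.
With that fixed, B's statement is false, so B is a fool.

A: sage, B: fool, C: sage, D: fool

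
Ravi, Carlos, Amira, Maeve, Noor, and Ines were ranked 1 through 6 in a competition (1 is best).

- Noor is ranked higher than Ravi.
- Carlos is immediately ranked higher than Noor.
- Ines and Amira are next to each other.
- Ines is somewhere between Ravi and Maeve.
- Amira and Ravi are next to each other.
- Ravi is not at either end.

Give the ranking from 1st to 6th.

Carlos, Noor, Ravi, Amira, Ines, Maeve

From clue 1: Ravi is in {2,3,4,5,6}.
From clues 1–2: Ravi is in {3,4,5,6}.
From clues 1–4: Ravi is in {3,6}.
From clues 1–6: Carlos → rank 1, Noor → rank 2, Ravi → rank 3, Amira → rank 4, Ines → rank 5, Maeve → rank 6.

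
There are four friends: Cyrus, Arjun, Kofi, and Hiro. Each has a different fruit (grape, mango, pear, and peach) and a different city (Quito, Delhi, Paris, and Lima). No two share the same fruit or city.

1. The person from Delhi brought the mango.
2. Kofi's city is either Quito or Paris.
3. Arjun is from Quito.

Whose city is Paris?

Kofi

With clues 1–3, Arjun, Cyrus, and Hiro are impossible for the one with city Paris.
That leaves Kofi.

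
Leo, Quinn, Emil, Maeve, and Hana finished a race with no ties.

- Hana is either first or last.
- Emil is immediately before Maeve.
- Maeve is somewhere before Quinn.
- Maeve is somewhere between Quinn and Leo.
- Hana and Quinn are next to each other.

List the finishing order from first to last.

Leo, Emil, Maeve, Quinn, Hana

From clue 1: Hana is in {1,5}.
From clues 1–4: Leo is in {1,2}.
From clues 1–5: Leo → place 1, Emil → place 2, Maeve → place 3, Quinn → place 4, Hana → place 5.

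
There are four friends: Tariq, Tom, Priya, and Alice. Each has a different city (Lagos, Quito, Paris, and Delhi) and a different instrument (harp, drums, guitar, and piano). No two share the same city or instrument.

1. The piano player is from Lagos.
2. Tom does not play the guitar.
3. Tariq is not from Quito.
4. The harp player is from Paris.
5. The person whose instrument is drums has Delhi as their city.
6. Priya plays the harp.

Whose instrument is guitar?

With clues 1–2, Tom is impossible for the one with instrument guitar.
With clues 1–5, Tariq is impossible for the one with instrument guitar.
With clues 1–6, Priya is impossible for the one with instrument guitar.
That leaves Alice.

Alice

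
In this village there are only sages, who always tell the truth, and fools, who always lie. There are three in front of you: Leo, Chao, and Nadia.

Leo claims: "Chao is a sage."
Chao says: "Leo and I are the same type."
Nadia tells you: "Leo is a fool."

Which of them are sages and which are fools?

Leo: sage, Chao: sage, Nadia: fool

Consider Leo. Suppose Leo is a fool.
Then whichever role Chao has, Chao's statement has the wrong truth value — contradiction.
So Leo is a sage.
With that fixed, Nadia's statement is false, so Nadia is a fool.
Consider Chao. Suppose Chao is a fool.
Then Leo's statement comes out false, contradicting Leo being a sage.
So Chao is a sage.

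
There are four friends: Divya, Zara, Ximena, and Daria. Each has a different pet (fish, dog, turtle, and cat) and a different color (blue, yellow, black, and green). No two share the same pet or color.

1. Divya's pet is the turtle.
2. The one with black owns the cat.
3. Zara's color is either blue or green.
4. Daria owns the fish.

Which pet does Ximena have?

Clue 1 rules out turtle for Ximena's pet.
With clues 1–4, dog and fish are impossible for Ximena's pet.
That leaves cat.

cat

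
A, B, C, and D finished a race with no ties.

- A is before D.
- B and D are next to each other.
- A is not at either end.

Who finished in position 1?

With clue 1, D is ruled out for place 1.
With clues 1–2, B is ruled out for place 1.
With clues 1–3, A is ruled out for place 1.
So place 1 is C.

C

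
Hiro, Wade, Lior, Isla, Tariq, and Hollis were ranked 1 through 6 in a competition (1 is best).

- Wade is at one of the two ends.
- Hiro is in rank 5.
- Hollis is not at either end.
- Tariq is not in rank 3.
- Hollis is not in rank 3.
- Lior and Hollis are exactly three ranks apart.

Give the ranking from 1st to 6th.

From clue 1: Wade is in {1,6}.
From clues 1–2: Hiro → rank 5.
From clues 1–3: Wade is in {1,6}.
From clues 1–6: Lior → rank 1, Tariq → rank 2, Isla → rank 3, Hollis → rank 4, Wade → rank 6.

Lior, Tariq, Isla, Hollis, Hiro, Wade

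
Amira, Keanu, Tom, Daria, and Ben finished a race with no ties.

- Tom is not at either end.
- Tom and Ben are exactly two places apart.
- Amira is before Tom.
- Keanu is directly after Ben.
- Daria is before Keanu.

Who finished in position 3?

Daria

With clues 1–2, Ben is ruled out for place 3.
With clues 1–4, Amira and Tom are ruled out for place 3.
With clues 1–5, Keanu is ruled out for place 3.
So place 3 is Daria.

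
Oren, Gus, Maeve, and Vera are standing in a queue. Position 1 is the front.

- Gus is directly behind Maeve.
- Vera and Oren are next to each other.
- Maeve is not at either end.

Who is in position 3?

With clues 1–2, Gus is ruled out for position 3.
With clues 1–3, Oren and Vera are ruled out for position 3.
So position 3 is Maeve.

Maeve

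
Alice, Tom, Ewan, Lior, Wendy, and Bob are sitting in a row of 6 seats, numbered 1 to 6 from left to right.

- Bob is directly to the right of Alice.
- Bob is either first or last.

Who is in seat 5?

With clues 1–2, Bob, Ewan, Lior, Tom, and Wendy are ruled out for seat 5.
So seat 5 is Alice.

Alice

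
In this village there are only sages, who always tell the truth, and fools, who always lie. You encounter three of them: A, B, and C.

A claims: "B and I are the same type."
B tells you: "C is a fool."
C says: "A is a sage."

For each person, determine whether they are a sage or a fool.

Consider A. Suppose A is a sage.
Then no assignment of the remaining roles makes every statement match its speaker's type — contradiction.
So A is a fool.
With that fixed, C's statement is false, so C is a fool.
With that fixed, B's statement is true, so B is a sage.

A: fool, B: sage, C: fool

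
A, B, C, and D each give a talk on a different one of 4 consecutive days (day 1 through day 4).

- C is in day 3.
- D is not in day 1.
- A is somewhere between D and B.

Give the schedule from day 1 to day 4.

From clue 1: C → day 3.
From clues 1–2: D is in {2,4}.
From clues 1–3: B → day 1, A → day 2, D → day 4.

B, A, C, D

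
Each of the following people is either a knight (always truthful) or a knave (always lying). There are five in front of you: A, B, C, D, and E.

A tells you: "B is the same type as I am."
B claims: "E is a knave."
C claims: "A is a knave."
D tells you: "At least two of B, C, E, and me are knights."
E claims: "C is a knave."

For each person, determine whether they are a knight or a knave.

A: knave, B: knight, C: knight, D: knight, E: knave

Consider A. Suppose A is a knight.
Then no assignment of the remaining roles makes every statement match its speaker's type — contradiction.
So A is a knave.
With that fixed, C's statement is true, so C is a knight.
With that fixed, E's statement is false, so E is a knave.
With that fixed, B's statement is true, so B is a knight.
With that fixed, D's statement is true, so D is a knight.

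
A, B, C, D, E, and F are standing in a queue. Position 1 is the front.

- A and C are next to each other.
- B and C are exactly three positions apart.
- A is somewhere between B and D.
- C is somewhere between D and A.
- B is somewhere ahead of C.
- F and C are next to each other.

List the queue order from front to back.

From clues 1–3: A is in {2,3,4,5}.
From clues 1–4: A is in {3,4}.
From clues 1–6: B → position 1, E → position 2, A → position 3, C → position 4, F → position 5, D → position 6.

B, E, A, C, F, D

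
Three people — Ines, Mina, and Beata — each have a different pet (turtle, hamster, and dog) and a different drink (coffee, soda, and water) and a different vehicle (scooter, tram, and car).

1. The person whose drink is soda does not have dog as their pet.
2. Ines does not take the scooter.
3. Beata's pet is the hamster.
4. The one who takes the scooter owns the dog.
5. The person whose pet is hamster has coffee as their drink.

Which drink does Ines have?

soda

With clues 1–5, coffee and water are impossible for Ines's drink.
That leaves soda.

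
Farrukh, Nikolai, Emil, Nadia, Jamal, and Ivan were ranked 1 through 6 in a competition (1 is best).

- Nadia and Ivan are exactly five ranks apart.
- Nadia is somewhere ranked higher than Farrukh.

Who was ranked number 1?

With clue 1, Emil, Farrukh, Jamal, and Nikolai are ruled out for rank 1.
With clues 1–2, Ivan is ruled out for rank 1.
So rank 1 is Nadia.

Nadia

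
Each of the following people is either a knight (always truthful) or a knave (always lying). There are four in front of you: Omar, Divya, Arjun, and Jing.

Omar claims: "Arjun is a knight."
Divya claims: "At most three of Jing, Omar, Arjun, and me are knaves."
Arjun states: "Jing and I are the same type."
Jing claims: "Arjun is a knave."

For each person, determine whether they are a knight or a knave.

Omar: knave, Divya: knight, Arjun: knave, Jing: knight

Consider Omar. Suppose Omar is a knight.
Then no assignment of the remaining roles makes every statement match its speaker's type — contradiction.
So Omar is a knave.
Consider Divya. Suppose Divya is a knave.
Then no assignment of the remaining roles makes every statement match its speaker's type — contradiction.
So Divya is a knight.
Consider Arjun. Suppose Arjun is a knight.
Then Omar's statement comes out true, contradicting Omar being a knave.
So Arjun is a knave.
With that fixed, Jing's statement is true, so Jing is a knight.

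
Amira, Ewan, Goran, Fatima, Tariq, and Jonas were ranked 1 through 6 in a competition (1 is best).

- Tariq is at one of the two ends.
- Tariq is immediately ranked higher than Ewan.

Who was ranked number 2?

With clue 1, Tariq is ruled out for rank 2.
With clues 1–2, Amira, Fatima, Goran, and Jonas are ruled out for rank 2.
So rank 2 is Ewan.

Ewan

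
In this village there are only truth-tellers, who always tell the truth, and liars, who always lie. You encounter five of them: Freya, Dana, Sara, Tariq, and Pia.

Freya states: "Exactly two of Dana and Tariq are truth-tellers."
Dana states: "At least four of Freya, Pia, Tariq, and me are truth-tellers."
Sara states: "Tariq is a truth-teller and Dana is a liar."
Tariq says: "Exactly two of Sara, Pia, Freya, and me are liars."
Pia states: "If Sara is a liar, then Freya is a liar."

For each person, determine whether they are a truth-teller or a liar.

Consider Freya. Suppose Freya is a truth-teller.
Then no assignment of the remaining roles makes every statement match its speaker's type — contradiction.
So Freya is a liar.
With that fixed, Dana's statement is false, so Dana is a liar.
With that fixed, Pia's statement is true, so Pia is a truth-teller.
Consider Sara. Suppose Sara is a truth-teller.
Then whichever role Tariq has, Tariq's statement has the wrong truth value — contradiction.
So Sara is a liar.
Consider Tariq. Suppose Tariq is a truth-teller.
Then Sara's statement comes out true, contradicting Sara being a liar.
So Tariq is a liar.

Freya: liar, Dana: liar, Sara: liar, Tariq: liar, Pia: truth-teller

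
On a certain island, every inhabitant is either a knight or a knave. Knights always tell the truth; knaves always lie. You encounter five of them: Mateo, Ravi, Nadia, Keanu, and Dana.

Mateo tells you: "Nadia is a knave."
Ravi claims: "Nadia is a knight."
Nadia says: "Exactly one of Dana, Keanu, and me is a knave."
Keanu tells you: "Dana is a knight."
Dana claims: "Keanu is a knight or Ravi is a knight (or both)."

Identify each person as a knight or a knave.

Consider Mateo. Suppose Mateo is a knave.
Then no assignment of the remaining roles makes every statement match its speaker's type — contradiction.
So Mateo is a knight.
Consider Ravi. Suppose Ravi is a knight.
Then no assignment of the remaining roles makes every statement match its speaker's type — contradiction.
So Ravi is a knave.
Consider Nadia. Suppose Nadia is a knight.
Then Mateo's statement comes out false, contradicting Mateo being a knight.
So Nadia is a knave.
Consider Keanu. Suppose Keanu is a knight.
Then no assignment of the remaining roles makes every statement match its speaker's type — contradiction.
So Keanu is a knave.
With that fixed, Dana's statement is false, so Dana is a knave.

Mateo: knight, Ravi: knave, Nadia: knave, Keanu: knave, Dana: knave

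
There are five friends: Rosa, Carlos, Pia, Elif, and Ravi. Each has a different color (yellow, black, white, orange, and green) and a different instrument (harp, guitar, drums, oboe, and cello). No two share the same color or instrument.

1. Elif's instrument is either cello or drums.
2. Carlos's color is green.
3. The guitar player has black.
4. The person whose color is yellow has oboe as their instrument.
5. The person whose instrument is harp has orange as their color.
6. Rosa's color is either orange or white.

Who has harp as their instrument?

Rosa

Clue 1 rules out Elif for the one with instrument harp.
With clues 1–5, Carlos is impossible for the one with instrument harp.
With clues 1–6, Pia and Ravi are impossible for the one with instrument harp.
That leaves Rosa.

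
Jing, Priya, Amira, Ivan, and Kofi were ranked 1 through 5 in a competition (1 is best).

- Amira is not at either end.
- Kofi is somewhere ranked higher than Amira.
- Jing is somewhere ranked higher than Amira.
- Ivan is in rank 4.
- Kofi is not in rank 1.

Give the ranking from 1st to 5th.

Jing, Kofi, Amira, Ivan, Priya

From clue 1: Amira is in {2,3,4}.
From clues 1–3: Amira is in {3,4}.
From clues 1–4: Amira → rank 3, Ivan → rank 4, Priya → rank 5.
From clues 1–5: Jing → rank 1, Kofi → rank 2.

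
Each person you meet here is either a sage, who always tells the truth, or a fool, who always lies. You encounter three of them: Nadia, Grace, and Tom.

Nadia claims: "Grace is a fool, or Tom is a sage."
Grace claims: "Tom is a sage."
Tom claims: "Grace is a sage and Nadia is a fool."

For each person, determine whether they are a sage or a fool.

Consider Nadia. Suppose Nadia is a fool.
Then no assignment of the remaining roles makes every statement match its speaker's type — contradiction.
So Nadia is a sage.
With that fixed, Tom's statement is false, so Tom is a fool.
With that fixed, Grace's statement is false, so Grace is a fool.

Nadia: sage, Grace: fool, Tom: fool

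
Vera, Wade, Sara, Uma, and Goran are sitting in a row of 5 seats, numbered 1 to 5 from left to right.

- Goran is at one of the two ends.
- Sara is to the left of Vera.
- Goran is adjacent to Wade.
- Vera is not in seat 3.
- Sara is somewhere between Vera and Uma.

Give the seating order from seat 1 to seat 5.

From clue 1: Goran is in {1,5}.
From clues 1–3: Wade is in {2,4}.
From clues 1–5: Goran → seat 1, Wade → seat 2, Uma → seat 3, Sara → seat 4, Vera → seat 5.

Goran, Wade, Uma, Sara, Vera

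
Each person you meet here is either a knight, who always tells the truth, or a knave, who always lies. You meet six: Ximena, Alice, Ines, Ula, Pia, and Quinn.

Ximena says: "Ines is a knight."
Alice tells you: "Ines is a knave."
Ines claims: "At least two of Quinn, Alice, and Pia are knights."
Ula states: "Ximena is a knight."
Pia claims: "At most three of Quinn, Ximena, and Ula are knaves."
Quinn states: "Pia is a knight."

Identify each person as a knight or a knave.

Regardless of anyone's role, Pia's statement is true, so Pia is a knight.
With that fixed, Quinn's statement is true, so Quinn is a knight.
With that fixed, Ines's statement is true, so Ines is a knight.
With that fixed, Ximena's statement is true, so Ximena is a knight.
With that fixed, Alice's statement is false, so Alice is a knave.
With that fixed, Ula's statement is true, so Ula is a knight.

Ximena: knight, Alice: knave, Ines: knight, Ula: knight, Pia: knight, Quinn: knight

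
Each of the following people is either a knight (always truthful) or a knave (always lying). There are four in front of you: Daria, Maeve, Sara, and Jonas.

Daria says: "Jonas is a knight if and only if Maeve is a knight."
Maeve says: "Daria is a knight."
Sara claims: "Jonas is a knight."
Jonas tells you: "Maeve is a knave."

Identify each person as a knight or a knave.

Consider Daria. Suppose Daria is a knight.
Then no assignment of the remaining roles makes every statement match its speaker's type — contradiction.
So Daria is a knave.
With that fixed, Maeve's statement is false, so Maeve is a knave.
With that fixed, Jonas's statement is true, so Jonas is a knight.
With that fixed, Sara's statement is true, so Sara is a knight.

Daria: knave, Maeve: knave, Sara: knight, Jonas: knight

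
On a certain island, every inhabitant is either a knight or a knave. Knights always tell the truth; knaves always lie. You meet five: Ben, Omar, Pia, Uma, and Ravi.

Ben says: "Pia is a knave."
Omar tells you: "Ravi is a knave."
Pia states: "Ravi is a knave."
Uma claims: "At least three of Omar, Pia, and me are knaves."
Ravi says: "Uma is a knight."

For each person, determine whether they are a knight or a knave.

Ben: knave, Omar: knight, Pia: knight, Uma: knave, Ravi: knave

Consider Ben. Suppose Ben is a knight.
Then no assignment of the remaining roles makes every statement match its speaker's type — contradiction.
So Ben is a knave.
Consider Omar. Suppose Omar is a knave.
Then no assignment of the remaining roles makes every statement match its speaker's type — contradiction.
So Omar is a knight.
With that fixed, Uma's statement is false, so Uma is a knave.
With that fixed, Ravi's statement is false, so Ravi is a knave.
With that fixed, Pia's statement is true, so Pia is a knight.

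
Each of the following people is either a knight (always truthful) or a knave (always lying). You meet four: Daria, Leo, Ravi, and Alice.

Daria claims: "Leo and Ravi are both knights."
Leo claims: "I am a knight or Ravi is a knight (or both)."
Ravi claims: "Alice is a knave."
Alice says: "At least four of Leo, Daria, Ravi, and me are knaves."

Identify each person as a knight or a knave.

Daria: knight, Leo: knight, Ravi: knight, Alice: knave

Consider Daria. Suppose Daria is a knave.
Then no assignment of the remaining roles makes every statement match its speaker's type — contradiction.
So Daria is a knight.
With that fixed, Alice's statement is false, so Alice is a knave.
With that fixed, Ravi's statement is true, so Ravi is a knight.
With that fixed, Leo's statement is true, so Leo is a knight.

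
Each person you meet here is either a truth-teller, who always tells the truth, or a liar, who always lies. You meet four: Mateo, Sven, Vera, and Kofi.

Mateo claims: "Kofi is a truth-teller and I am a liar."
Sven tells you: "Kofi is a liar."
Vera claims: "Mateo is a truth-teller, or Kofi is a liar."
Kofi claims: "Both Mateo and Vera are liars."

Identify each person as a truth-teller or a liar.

Mateo: liar, Sven: truth-teller, Vera: truth-teller, Kofi: liar

Consider Mateo. Suppose Mateo is a truth-teller.
Then Mateo's own statement would have to be true, but it can't be — contradiction.
So Mateo is a liar.
Consider Sven. Suppose Sven is a liar.
Then no assignment of the remaining roles makes every statement match its speaker's type — contradiction.
So Sven is a truth-teller.
Consider Vera. Suppose Vera is a liar.
Then no assignment of the remaining roles makes every statement match its speaker's type — contradiction.
So Vera is a truth-teller.
With that fixed, Kofi's statement is false, so Kofi is a liar.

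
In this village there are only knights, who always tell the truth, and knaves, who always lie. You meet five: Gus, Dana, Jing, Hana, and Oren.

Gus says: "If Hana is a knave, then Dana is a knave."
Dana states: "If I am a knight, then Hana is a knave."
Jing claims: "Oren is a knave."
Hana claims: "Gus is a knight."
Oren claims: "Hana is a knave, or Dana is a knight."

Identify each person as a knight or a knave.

Consider Gus. Suppose Gus is a knight.
Then no assignment of the remaining roles makes every statement match its speaker's type — contradiction.
So Gus is a knave.
With that fixed, Hana's statement is false, so Hana is a knave.
With that fixed, Oren's statement is true, so Oren is a knight.
With that fixed, Dana's statement is true, so Dana is a knight.
With that fixed, Jing's statement is false, so Jing is a knave.

Gus: knave, Dana: knight, Jing: knave, Hana: knave, Oren: knight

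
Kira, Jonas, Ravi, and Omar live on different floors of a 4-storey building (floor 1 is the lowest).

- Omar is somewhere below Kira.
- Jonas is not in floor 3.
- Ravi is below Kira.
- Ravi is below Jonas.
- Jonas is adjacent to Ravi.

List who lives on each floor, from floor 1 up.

From clue 1: Kira is in {2,3,4}.
From clues 1–3: Kira is in {3,4}.
From clues 1–5: Ravi → floor 1, Jonas → floor 2, Omar → floor 3, Kira → floor 4.

Ravi, Jonas, Omar, Kira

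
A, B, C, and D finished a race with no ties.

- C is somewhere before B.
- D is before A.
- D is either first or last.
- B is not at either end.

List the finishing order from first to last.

D, C, B, A

From clue 1: B is in {2,3,4}.
From clues 1–2: A is in {2,3,4}.
From clues 1–3: D → place 1.
From clues 1–4: C → place 2, B → place 3, A → place 4.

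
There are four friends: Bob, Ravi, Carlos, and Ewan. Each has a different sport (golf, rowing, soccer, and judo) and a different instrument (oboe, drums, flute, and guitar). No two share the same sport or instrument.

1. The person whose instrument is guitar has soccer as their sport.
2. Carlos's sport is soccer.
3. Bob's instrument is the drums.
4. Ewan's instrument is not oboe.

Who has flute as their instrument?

With clues 1–2, Carlos is impossible for the one with instrument flute.
With clues 1–3, Bob is impossible for the one with instrument flute.
With clues 1–4, Ravi is impossible for the one with instrument flute.
That leaves Ewan.

Ewan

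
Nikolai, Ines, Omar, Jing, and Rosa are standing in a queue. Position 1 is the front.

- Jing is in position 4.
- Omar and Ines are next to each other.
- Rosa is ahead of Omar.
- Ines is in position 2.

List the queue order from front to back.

From clue 1: Jing → position 4.
From clues 1–2: Nikolai is in {1,3,5}.
From clues 1–3: Rosa → position 1, Nikolai → position 5.
From clues 1–4: Ines → position 2, Omar → position 3.

Rosa, Ines, Omar, Jing, Nikolai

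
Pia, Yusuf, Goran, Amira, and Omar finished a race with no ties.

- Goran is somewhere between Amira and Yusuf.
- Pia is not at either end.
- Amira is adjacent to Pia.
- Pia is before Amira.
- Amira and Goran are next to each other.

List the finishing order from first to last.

Omar, Pia, Amira, Goran, Yusuf

From clue 1: Goran is in {2,3,4}.
From clues 1–2: Pia is in {2,3,4}.
From clues 1–5: Omar → place 1, Pia → place 2, Amira → place 3, Goran → place 4, Yusuf → place 5.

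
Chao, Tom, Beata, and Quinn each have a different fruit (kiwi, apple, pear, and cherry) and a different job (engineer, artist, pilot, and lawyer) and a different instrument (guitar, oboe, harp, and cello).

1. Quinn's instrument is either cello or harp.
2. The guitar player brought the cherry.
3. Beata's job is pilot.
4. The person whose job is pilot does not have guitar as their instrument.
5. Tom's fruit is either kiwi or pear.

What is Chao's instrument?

guitar

With clues 1–5, cello, harp, and oboe are impossible for Chao's instrument.
That leaves guitar.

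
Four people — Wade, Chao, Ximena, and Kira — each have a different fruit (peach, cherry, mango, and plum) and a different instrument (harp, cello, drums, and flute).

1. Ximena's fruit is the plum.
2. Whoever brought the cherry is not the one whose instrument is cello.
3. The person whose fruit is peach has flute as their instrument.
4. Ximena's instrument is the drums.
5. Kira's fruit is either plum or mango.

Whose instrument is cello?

Kira

With clues 1–4, Ximena is impossible for the one with instrument cello.
With clues 1–5, Chao and Wade are impossible for the one with instrument cello.
That leaves Kira.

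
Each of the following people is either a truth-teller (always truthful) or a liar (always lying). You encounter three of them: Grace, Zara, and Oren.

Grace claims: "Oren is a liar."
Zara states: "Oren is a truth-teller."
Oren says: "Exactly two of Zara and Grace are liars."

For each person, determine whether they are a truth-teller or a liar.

Grace: truth-teller, Zara: liar, Oren: liar

Consider Grace. Suppose Grace is a liar.
Then no assignment of the remaining roles makes every statement match its speaker's type — contradiction.
So Grace is a truth-teller.
With that fixed, Oren's statement is false, so Oren is a liar.
With that fixed, Zara's statement is false, so Zara is a liar.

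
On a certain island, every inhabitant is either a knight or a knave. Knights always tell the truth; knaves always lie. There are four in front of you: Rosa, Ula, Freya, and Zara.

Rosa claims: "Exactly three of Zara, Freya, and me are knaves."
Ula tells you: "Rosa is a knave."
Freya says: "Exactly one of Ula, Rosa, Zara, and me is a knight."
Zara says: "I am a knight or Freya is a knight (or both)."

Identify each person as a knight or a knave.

Consider Rosa. Suppose Rosa is a knight.
Then Rosa's own statement would have to be true, but it can't be — contradiction.
So Rosa is a knave.
With that fixed, Ula's statement is true, so Ula is a knight.
Consider Freya. Suppose Freya is a knight.
Then Freya's own statement would have to be true, but it can't be — contradiction.
So Freya is a knave.
Consider Zara. Suppose Zara is a knave.
Then Rosa's statement comes out true, contradicting Rosa being a knave.
So Zara is a knight.

Rosa: knave, Ula: knight, Freya: knave, Zara: knight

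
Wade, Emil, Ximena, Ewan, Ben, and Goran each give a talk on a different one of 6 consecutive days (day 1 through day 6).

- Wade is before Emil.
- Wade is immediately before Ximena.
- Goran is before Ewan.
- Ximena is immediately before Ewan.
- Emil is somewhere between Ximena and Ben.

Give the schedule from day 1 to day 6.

From clue 1: Wade is in {1,2,3,4,5}.
From clues 1–2: Wade is in {1,2,3,4}.
From clues 1–4: Wade is in {2,3}.
From clues 1–5: Goran → day 1, Wade → day 2, Ximena → day 3, Ewan → day 4, Emil → day 5, Ben → day 6.

Goran, Wade, Ximena, Ewan, Emil, Ben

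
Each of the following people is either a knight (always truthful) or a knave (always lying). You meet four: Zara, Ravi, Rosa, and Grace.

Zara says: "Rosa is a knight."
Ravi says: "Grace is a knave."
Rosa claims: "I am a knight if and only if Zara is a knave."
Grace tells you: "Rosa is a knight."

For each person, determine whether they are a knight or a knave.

Consider Zara. Suppose Zara is a knight.
Then whichever role Rosa has, Rosa's statement has the wrong truth value — contradiction.
So Zara is a knave.
Consider Ravi. Suppose Ravi is a knave.
Then no assignment of the remaining roles makes every statement match its speaker's type — contradiction.
So Ravi is a knight.
Consider Rosa. Suppose Rosa is a knight.
Then Zara's statement comes out true, contradicting Zara being a knave.
So Rosa is a knave.
With that fixed, Grace's statement is false, so Grace is a knave.

Zara: knave, Ravi: knight, Rosa: knave, Grace: knave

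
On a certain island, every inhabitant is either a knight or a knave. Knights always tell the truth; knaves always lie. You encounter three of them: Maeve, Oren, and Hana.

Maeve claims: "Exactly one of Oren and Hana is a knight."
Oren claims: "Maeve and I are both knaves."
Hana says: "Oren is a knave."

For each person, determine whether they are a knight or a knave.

Consider Maeve. Suppose Maeve is a knave.
Then whichever role Oren has, Oren's statement has the wrong truth value — contradiction.
So Maeve is a knight.
With that fixed, Oren's statement is false, so Oren is a knave.
With that fixed, Hana's statement is true, so Hana is a knight.

Maeve: knight, Oren: knave, Hana: knight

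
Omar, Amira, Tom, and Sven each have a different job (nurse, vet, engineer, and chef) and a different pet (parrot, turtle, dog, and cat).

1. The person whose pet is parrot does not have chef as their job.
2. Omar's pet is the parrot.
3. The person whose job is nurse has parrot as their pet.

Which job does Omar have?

With clues 1–2, chef is impossible for Omar's job.
With clues 1–3, engineer and vet are impossible for Omar's job.
That leaves nurse.

nurse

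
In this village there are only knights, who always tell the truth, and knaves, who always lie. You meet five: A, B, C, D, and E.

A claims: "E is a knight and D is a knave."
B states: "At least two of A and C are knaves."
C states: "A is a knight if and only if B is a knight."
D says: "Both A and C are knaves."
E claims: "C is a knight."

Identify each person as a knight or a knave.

Consider A. Suppose A is a knight.
Then no assignment of the remaining roles makes every statement match its speaker's type — contradiction.
So A is a knave.
Consider B. Suppose B is a knave.
Then no assignment of the remaining roles makes every statement match its speaker's type — contradiction.
So B is a knight.
With that fixed, C's statement is false, so C is a knave.
With that fixed, D's statement is true, so D is a knight.
With that fixed, E's statement is false, so E is a knave.

A: knave, B: knight, C: knave, D: knight, E: knave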